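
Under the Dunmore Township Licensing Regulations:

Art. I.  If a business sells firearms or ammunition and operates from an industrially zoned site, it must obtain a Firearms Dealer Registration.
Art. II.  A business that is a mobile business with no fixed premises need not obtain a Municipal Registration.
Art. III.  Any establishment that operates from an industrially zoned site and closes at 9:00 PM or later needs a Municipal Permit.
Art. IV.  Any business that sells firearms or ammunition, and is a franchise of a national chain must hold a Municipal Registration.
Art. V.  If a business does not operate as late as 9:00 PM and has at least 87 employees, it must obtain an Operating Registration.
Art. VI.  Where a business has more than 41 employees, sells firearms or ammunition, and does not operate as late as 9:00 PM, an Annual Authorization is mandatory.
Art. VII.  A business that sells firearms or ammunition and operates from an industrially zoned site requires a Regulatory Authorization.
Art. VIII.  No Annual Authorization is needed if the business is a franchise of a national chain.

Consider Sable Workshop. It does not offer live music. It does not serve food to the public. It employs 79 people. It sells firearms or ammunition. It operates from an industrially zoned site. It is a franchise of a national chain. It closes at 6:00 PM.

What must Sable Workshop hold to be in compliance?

Art. I. sells firearms or ammunition; operates from an industrially zoned site → Firearms Dealer Registration required.
Art. II. operates from an industrially zoned site (not: is a mobile business with no fixed premises) → Municipal Registration exemption does not apply.
Art. III. operates from an industrially zoned site; closes 6:00 PM, at/before 9:00 PM → Municipal Permit not required.
Art. IV. sells firearms or ammunition; is a franchise of a national chain → Municipal Registration required.
Art. V. closes 6:00 PM, at/before 9:00 PM; employees 79 < 87 → Operating Registration not required.
Art. VI. employees 79 > 41; sells firearms or ammunition; closes 6:00 PM, at/before 9:00 PM → Annual Authorization required.
Art. VII. sells firearms or ammunition; operates from an industrially zoned site → Regulatory Authorization required.
Art. VIII. is a franchise of a national chain → exempt from Annual Authorization.

Firearms Dealer Registration, Municipal Registration, Regulatory Authorization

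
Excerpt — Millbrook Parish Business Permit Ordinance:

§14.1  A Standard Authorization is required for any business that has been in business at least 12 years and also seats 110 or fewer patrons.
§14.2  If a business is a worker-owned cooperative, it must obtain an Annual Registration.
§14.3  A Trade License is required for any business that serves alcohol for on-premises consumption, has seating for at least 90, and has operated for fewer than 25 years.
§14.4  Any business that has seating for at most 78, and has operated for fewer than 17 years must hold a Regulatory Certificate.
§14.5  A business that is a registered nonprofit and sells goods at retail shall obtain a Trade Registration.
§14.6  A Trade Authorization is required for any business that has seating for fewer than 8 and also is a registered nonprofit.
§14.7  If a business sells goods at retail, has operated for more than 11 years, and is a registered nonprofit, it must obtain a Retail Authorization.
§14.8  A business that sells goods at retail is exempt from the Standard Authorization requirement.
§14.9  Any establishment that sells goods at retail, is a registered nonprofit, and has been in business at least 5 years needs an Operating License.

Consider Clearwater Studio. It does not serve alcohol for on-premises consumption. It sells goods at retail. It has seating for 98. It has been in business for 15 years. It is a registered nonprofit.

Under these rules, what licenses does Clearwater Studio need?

§14.1 years in business 15 ≥ 12; seating 98 ≤ 110 → Standard Authorization required.
§14.2 is a registered nonprofit (not: is a worker-owned cooperative) → Annual Registration not required.
§14.3 does not serve alcohol for on-premises consumption; seating 98 ≥ 90; years in business 15 < 25 → Trade License not required.
§14.4 seating 98 > 78; years in business 15 < 17 → Regulatory Certificate not required.
§14.5 is a registered nonprofit; sells goods at retail → Trade Registration required.
§14.6 seating 98 ≥ 8; is a registered nonprofit → Trade Authorization not required.
§14.7 sells goods at retail; years in business 15 > 11; is a registered nonprofit → Retail Authorization required.
§14.8 sells goods at retail → exempt from Standard Authorization.
§14.9 sells goods at retail; is a registered nonprofit; years in business 15 ≥ 5 → Operating License required.

Operating License, Retail Authorization, Trade Registration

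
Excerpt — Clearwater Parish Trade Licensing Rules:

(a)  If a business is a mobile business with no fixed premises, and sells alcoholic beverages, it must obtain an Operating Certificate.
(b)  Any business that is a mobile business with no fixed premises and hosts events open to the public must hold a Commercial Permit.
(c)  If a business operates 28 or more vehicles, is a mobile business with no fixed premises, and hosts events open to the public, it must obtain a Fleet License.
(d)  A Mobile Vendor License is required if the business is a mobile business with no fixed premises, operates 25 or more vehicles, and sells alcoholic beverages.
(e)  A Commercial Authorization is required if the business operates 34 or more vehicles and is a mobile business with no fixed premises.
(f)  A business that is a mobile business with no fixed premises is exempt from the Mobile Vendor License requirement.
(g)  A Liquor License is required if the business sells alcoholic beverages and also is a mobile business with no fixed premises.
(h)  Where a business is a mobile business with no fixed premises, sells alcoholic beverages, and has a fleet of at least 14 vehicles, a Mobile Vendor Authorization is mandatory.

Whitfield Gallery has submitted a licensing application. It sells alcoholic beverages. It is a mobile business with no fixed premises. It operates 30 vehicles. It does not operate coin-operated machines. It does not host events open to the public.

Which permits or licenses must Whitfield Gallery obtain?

Liquor License, Mobile Vendor Authorization, Operating Certificate

(a) is a mobile business with no fixed premises; sells alcoholic beverages → Operating Certificate required.
(b) is a mobile business with no fixed premises; does not host events open to the public → Commercial Permit not required.
(c) vehicles 30 ≥ 28; is a mobile business with no fixed premises; does not host events open to the public → Fleet License not required.
(d) is a mobile business with no fixed premises; vehicles 30 ≥ 25; sells alcoholic beverages → Mobile Vendor License required.
(e) vehicles 30 < 34; is a mobile business with no fixed premises → Commercial Authorization not required.
(f) is a mobile business with no fixed premises → exempt from Mobile Vendor License.
(g) sells alcoholic beverages; is a mobile business with no fixed premises → Liquor License required.
(h) is a mobile business with no fixed premises; sells alcoholic beverages; vehicles 30 ≥ 14 → Mobile Vendor Authorization required.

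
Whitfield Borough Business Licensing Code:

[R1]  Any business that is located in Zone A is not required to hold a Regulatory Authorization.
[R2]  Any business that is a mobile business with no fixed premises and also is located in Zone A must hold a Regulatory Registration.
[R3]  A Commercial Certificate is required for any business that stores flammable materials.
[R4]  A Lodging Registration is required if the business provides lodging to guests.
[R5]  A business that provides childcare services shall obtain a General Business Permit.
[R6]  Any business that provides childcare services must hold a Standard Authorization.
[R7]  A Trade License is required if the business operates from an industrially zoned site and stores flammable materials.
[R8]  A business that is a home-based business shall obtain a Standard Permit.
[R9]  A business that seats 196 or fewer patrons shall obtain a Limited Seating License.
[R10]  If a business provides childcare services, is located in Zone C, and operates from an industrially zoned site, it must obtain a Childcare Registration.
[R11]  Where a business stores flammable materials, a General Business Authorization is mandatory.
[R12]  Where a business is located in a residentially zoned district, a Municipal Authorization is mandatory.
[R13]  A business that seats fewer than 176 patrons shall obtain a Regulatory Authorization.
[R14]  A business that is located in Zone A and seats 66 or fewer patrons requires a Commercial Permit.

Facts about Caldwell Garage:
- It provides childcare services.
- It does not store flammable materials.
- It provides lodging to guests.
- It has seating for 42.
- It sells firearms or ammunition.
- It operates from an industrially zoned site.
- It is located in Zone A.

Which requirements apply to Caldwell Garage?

Commercial Permit, General Business Permit, Limited Seating License, Lodging Registration, Standard Authorization

[R1] is located in Zone A → exempt from Regulatory Authorization.
[R2] operates from an industrially zoned site (not: is a mobile business with no fixed premises); is located in Zone A → Regulatory Registration not required.
[R3] does not store flammable materials → Commercial Certificate not required.
[R4] provides lodging to guests → Lodging Registration required.
[R5] provides childcare services → General Business Permit required.
[R6] provides childcare services → Standard Authorization required.
[R7] operates from an industrially zoned site; does not store flammable materials → Trade License not required.
[R8] operates from an industrially zoned site (not: is a home-based business) → Standard Permit not required.
[R9] seating 42 ≤ 196 → Limited Seating License required.
[R10] provides childcare services; is located in Zone A (not: is located in Zone C); operates from an industrially zoned site → Childcare Registration not required.
[R11] does not store flammable materials → General Business Authorization not required.
[R12] is located in Zone A (not: is located in a residentially zoned district) → Municipal Authorization not required.
[R13] seating 42 < 176 → Regulatory Authorization required.
[R14] is located in Zone A; seating 42 ≤ 66 → Commercial Permit required.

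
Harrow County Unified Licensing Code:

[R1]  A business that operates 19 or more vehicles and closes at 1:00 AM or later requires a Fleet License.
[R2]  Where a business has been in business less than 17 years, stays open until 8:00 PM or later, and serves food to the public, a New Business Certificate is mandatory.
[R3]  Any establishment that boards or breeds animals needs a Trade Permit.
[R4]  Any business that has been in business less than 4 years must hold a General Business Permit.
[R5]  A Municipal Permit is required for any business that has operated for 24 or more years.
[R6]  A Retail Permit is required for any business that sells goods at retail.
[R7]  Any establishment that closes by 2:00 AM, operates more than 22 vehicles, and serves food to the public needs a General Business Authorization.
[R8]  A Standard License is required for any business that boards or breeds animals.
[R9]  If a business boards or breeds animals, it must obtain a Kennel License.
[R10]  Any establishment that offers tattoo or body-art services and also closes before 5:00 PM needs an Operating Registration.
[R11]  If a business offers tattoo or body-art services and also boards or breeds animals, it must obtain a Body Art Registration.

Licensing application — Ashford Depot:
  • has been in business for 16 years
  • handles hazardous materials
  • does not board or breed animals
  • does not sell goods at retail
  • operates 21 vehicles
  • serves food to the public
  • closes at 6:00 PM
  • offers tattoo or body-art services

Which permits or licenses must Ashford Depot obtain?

None

[R1] vehicles 21 ≥ 19; closes 6:00 PM, at/before 1:00 AM → Fleet License not required.
[R2] years in business 16 < 17; closes 6:00 PM, at/before 8:00 PM; serves food to the public → New Business Certificate not required.
[R3] does not board or breed animals → Trade Permit not required.
[R4] years in business 16 ≥ 4 → General Business Permit not required.
[R5] years in business 16 < 24 → Municipal Permit not required.
[R6] does not sell goods at retail → Retail Permit not required.
[R7] closes 6:00 PM, at/before 2:00 AM; vehicles 21 ≤ 22; serves food to the public → General Business Authorization not required.
[R8] does not board or breed animals → Standard License not required.
[R9] does not board or breed animals → Kennel License not required.
[R10] offers tattoo or body-art services; closes 6:00 PM, after 5:00 PM → Operating Registration not required.
[R11] offers tattoo or body-art services; does not board or breed animals → Body Art Registration not required.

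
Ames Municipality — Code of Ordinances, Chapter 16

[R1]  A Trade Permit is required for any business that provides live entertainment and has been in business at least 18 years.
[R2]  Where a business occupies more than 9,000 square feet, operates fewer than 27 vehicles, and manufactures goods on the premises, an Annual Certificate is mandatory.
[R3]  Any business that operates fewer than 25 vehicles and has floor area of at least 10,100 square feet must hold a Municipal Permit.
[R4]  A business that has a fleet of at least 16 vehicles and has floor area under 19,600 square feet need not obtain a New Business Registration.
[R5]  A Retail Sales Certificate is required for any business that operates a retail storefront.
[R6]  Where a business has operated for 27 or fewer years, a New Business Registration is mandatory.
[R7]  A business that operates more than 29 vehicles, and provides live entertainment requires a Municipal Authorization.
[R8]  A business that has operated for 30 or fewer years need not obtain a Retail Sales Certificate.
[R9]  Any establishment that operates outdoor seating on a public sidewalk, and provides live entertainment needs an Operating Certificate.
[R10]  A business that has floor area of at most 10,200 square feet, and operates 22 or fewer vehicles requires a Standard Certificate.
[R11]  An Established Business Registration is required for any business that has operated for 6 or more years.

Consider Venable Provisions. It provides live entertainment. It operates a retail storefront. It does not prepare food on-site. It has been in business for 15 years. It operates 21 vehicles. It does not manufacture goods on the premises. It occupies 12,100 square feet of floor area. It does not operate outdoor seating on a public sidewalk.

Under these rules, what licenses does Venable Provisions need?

Established Business Registration, Municipal Permit

[R1] provides live entertainment; years in business 15 < 18 → Trade Permit not required.
[R2] floor area 12,100 square feet > 9,000 square feet; vehicles 21 < 27; does not manufacture goods on the premises → Annual Certificate not required.
[R3] vehicles 21 < 25; floor area 12,100 square feet ≥ 10,100 square feet → Municipal Permit required.
[R4] vehicles 21 ≥ 16; floor area 12,100 square feet < 19,600 square feet → exempt from New Business Registration.
[R5] operates a retail storefront → Retail Sales Certificate required.
[R6] years in business 15 ≤ 27 → New Business Registration required.
[R7] vehicles 21 ≤ 29; provides live entertainment → Municipal Authorization not required.
[R8] years in business 15 ≤ 30 → exempt from Retail Sales Certificate.
[R9] does not operate outdoor seating on a public sidewalk; provides live entertainment → Operating Certificate not required.
[R10] floor area 12,100 square feet > 10,200 square feet; vehicles 21 ≤ 22 → Standard Certificate not required.
[R11] years in business 15 ≥ 6 → Established Business Registration required.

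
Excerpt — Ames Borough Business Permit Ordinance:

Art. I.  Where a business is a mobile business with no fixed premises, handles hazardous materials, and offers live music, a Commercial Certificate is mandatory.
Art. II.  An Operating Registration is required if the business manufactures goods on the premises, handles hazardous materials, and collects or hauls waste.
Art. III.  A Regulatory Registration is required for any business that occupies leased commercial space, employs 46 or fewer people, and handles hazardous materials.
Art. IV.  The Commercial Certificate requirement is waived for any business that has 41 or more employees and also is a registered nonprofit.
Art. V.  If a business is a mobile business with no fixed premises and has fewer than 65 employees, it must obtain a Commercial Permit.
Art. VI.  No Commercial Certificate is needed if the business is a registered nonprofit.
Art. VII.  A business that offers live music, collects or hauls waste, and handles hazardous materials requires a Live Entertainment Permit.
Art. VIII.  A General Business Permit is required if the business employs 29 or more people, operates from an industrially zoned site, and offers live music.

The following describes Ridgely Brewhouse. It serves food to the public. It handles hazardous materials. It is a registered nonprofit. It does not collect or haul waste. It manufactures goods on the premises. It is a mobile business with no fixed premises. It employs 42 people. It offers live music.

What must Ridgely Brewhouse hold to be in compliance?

Art. I. is a mobile business with no fixed premises; handles hazardous materials; offers live music → Commercial Certificate required.
Art. II. manufactures goods on the premises; handles hazardous materials; does not collect or haul waste → Operating Registration not required.
Art. III. is a mobile business with no fixed premises (not: occupies leased commercial space); employees 42 ≤ 46; handles hazardous materials → Regulatory Registration not required.
Art. IV. employees 42 ≥ 41; is a registered nonprofit → exempt from Commercial Certificate.
Art. V. is a mobile business with no fixed premises; employees 42 < 65 → Commercial Permit required.
Art. VI. is a registered nonprofit → exempt from Commercial Certificate.
Art. VII. offers live music; does not collect or haul waste; handles hazardous materials → Live Entertainment Permit not required.
Art. VIII. employees 42 ≥ 29; is a mobile business with no fixed premises (not: operates from an industrially zoned site); offers live music → General Business Permit not required.

Commercial Permit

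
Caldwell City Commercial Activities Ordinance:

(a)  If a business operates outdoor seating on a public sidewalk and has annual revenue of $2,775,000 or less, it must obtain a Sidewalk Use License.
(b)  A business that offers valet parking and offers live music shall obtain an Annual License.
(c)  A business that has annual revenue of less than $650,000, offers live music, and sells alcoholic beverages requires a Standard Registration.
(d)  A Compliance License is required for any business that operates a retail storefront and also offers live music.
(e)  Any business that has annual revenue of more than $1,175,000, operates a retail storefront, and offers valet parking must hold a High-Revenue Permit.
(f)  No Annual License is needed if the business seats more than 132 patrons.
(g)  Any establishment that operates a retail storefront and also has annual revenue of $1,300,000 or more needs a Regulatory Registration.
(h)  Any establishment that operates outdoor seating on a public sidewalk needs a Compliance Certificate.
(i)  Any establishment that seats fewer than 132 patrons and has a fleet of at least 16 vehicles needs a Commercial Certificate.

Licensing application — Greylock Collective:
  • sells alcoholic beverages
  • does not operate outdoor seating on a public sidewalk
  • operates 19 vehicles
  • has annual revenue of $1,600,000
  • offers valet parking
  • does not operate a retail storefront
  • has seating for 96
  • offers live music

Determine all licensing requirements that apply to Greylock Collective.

(a) does not operate outdoor seating on a public sidewalk; revenue $1,600,000 ≤ $2,775,000 → Sidewalk Use License not required.
(b) offers valet parking; offers live music → Annual License required.
(c) revenue $1,600,000 ≥ $650,000; offers live music; sells alcoholic beverages → Standard Registration not required.
(d) does not operate a retail storefront; offers live music → Compliance License not required.
(e) revenue $1,600,000 > $1,175,000; does not operate a retail storefront; offers valet parking → High-Revenue Permit not required.
(f) seating 96 ≤ 132 → Annual License exemption does not apply.
(g) does not operate a retail storefront; revenue $1,600,000 ≥ $1,300,000 → Regulatory Registration not required.
(h) does not operate outdoor seating on a public sidewalk → Compliance Certificate not required.
(i) seating 96 < 132; vehicles 19 ≥ 16 → Commercial Certificate required.

Annual License, Commercial Certificate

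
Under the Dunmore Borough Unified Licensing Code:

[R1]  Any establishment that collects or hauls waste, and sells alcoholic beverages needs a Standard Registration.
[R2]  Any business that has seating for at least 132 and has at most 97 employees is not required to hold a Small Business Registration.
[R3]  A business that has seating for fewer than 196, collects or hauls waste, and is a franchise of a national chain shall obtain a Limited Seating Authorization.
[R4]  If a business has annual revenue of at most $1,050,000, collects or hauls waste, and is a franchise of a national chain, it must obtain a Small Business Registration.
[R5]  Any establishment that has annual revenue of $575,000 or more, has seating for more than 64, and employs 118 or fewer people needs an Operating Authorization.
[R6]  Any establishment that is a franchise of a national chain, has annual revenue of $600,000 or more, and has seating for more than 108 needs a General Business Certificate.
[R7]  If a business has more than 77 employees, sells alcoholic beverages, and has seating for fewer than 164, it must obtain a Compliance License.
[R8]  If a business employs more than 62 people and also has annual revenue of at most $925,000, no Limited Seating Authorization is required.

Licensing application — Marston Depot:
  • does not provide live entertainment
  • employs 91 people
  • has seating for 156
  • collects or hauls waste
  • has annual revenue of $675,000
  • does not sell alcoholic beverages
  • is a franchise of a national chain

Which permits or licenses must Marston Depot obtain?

[R1] collects or hauls waste; does not sell alcoholic beverages → Standard Registration not required.
[R2] seating 156 ≥ 132; employees 91 ≤ 97 → exempt from Small Business Registration.
[R3] seating 156 < 196; collects or hauls waste; is a franchise of a national chain → Limited Seating Authorization required.
[R4] revenue $675,000 ≤ $1,050,000; collects or hauls waste; is a franchise of a national chain → Small Business Registration required.
[R5] revenue $675,000 ≥ $575,000; seating 156 > 64; employees 91 ≤ 118 → Operating Authorization required.
[R6] is a franchise of a national chain; revenue $675,000 ≥ $600,000; seating 156 > 108 → General Business Certificate required.
[R7] employees 91 > 77; does not sell alcoholic beverages; seating 156 < 164 → Compliance License not required.
[R8] employees 91 > 62; revenue $675,000 ≤ $925,000 → exempt from Limited Seating Authorization.

General Business Certificate, Operating Authorization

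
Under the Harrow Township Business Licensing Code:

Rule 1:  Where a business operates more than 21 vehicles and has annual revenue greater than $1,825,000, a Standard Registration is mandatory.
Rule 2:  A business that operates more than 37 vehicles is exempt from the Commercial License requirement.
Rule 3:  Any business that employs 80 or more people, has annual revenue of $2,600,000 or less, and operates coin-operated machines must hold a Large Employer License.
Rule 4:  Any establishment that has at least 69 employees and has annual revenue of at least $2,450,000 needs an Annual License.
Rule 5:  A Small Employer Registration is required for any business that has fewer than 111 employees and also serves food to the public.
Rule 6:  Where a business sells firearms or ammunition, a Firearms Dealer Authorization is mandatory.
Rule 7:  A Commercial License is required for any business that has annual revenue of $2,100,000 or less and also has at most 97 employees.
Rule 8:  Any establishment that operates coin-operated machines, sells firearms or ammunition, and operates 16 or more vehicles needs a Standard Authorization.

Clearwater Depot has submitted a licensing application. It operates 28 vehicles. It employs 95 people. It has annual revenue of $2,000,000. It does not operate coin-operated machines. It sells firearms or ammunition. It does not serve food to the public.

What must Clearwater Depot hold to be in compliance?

Commercial License, Firearms Dealer Authorization, Standard Registration

Rule 1: vehicles 28 > 21; revenue $2,000,000 > $1,825,000 → Standard Registration required.
Rule 2: vehicles 28 ≤ 37 → Commercial License exemption does not apply.
Rule 3: employees 95 ≥ 80; revenue $2,000,000 ≤ $2,600,000; does not operate coin-operated machines → Large Employer License not required.
Rule 4: employees 95 ≥ 69; revenue $2,000,000 < $2,450,000 → Annual License not required.
Rule 5: employees 95 < 111; does not serve food to the public → Small Employer Registration not required.
Rule 6: sells firearms or ammunition → Firearms Dealer Authorization required.
Rule 7: revenue $2,000,000 ≤ $2,100,000; employees 95 ≤ 97 → Commercial License required.
Rule 8: does not operate coin-operated machines; sells firearms or ammunition; vehicles 28 ≥ 16 → Standard Authorization not required.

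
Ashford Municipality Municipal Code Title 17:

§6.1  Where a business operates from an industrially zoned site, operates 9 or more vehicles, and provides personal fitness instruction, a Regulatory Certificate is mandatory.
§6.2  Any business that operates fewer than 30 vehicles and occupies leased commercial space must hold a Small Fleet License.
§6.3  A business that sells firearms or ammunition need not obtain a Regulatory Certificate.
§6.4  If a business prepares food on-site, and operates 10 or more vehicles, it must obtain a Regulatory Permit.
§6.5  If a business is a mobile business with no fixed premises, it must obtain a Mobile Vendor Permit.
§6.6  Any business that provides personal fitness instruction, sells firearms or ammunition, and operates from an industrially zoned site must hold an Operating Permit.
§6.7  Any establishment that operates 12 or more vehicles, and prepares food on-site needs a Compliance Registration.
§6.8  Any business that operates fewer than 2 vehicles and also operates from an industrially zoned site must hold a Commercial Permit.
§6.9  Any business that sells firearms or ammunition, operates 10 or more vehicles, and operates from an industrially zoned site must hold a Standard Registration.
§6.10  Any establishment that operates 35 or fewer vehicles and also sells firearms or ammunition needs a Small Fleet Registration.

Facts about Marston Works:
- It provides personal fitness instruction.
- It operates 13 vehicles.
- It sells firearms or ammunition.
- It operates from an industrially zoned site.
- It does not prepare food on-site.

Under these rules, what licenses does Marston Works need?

Operating Permit, Small Fleet Registration, Standard Registration

§6.1 operates from an industrially zoned site; vehicles 13 ≥ 9; provides personal fitness instruction → Regulatory Certificate required.
§6.2 vehicles 13 < 30; operates from an industrially zoned site (not: occupies leased commercial space) → Small Fleet License not required.
§6.3 sells firearms or ammunition → exempt from Regulatory Certificate.
§6.4 does not prepare food on-site; vehicles 13 ≥ 10 → Regulatory Permit not required.
§6.5 operates from an industrially zoned site (not: is a mobile business with no fixed premises) → Mobile Vendor Permit not required.
§6.6 provides personal fitness instruction; sells firearms or ammunition; operates from an industrially zoned site → Operating Permit required.
§6.7 vehicles 13 ≥ 12; does not prepare food on-site → Compliance Registration not required.
§6.8 vehicles 13 ≥ 2; operates from an industrially zoned site → Commercial Permit not required.
§6.9 sells firearms or ammunition; vehicles 13 ≥ 10; operates from an industrially zoned site → Standard Registration required.
§6.10 vehicles 13 ≤ 35; sells firearms or ammunition → Small Fleet Registration required.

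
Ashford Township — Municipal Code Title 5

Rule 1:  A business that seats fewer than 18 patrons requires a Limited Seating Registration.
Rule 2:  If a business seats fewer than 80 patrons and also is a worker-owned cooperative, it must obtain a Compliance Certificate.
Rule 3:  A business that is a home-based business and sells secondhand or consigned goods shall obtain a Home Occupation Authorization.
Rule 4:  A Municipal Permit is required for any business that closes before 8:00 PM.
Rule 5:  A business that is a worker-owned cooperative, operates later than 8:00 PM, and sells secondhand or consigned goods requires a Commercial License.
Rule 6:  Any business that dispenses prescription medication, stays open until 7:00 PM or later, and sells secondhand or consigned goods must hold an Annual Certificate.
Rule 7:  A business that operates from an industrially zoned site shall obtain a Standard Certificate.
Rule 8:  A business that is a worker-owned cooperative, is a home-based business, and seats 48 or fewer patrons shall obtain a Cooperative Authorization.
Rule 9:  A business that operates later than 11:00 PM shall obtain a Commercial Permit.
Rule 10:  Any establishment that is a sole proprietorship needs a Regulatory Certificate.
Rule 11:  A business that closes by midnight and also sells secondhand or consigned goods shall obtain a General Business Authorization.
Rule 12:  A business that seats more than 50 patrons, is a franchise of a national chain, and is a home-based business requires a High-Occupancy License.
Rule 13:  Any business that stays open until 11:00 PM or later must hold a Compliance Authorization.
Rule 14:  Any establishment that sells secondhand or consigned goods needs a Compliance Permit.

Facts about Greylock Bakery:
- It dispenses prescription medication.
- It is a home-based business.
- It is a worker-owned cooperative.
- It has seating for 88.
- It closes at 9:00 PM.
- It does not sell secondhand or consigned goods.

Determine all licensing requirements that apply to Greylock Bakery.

Rule 1: seating 88 ≥ 18 → Limited Seating Registration not required.
Rule 2: seating 88 ≥ 80; is a worker-owned cooperative → Compliance Certificate not required.
Rule 3: is a home-based business; does not sell secondhand or consigned goods → Home Occupation Authorization not required.
Rule 4: closes 9:00 PM, after 8:00 PM → Municipal Permit not required.
Rule 5: is a worker-owned cooperative; closes 9:00 PM, after 8:00 PM; does not sell secondhand or consigned goods → Commercial License not required.
Rule 6: dispenses prescription medication; closes 9:00 PM, after 7:00 PM; does not sell secondhand or consigned goods → Annual Certificate not required.
Rule 7: is a home-based business (not: operates from an industrially zoned site) → Standard Certificate not required.
Rule 8: is a worker-owned cooperative; is a home-based business; seating 88 > 48 → Cooperative Authorization not required.
Rule 9: closes 9:00 PM, at/before 11:00 PM → Commercial Permit not required.
Rule 10: is a worker-owned cooperative (not: is a sole proprietorship) → Regulatory Certificate not required.
Rule 11: closes 9:00 PM, at/before midnight; does not sell secondhand or consigned goods → General Business Authorization not required.
Rule 12: seating 88 > 50; is a worker-owned cooperative (not: is a franchise of a national chain); is a home-based business → High-Occupancy License not required.
Rule 13: closes 9:00 PM, at/before 11:00 PM → Compliance Authorization not required.
Rule 14: does not sell secondhand or consigned goods → Compliance Permit not required.

None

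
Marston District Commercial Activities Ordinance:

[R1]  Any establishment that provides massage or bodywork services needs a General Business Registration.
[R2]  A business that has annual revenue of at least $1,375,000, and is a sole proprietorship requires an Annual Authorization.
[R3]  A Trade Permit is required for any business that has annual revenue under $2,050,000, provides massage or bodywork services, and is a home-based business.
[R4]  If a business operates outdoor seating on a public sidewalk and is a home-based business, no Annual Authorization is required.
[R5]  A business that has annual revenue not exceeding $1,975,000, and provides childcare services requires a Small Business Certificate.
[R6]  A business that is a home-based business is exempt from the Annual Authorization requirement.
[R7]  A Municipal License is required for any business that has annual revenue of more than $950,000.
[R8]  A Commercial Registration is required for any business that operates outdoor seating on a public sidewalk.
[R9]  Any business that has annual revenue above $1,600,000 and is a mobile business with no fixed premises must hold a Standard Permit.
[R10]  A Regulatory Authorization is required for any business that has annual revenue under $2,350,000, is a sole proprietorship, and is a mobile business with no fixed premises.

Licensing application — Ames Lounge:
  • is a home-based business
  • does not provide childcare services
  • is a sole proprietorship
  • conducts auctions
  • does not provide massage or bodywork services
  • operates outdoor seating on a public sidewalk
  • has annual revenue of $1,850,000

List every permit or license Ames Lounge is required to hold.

[R1] does not provide massage or bodywork services → General Business Registration not required.
[R2] revenue $1,850,000 ≥ $1,375,000; is a sole proprietorship → Annual Authorization required.
[R3] revenue $1,850,000 < $2,050,000; does not provide massage or bodywork services; is a home-based business → Trade Permit not required.
[R4] operates outdoor seating on a public sidewalk; is a home-based business → exempt from Annual Authorization.
[R5] revenue $1,850,000 ≤ $1,975,000; does not provide childcare services → Small Business Certificate not required.
[R6] is a home-based business → exempt from Annual Authorization.
[R7] revenue $1,850,000 > $950,000 → Municipal License required.
[R8] operates outdoor seating on a public sidewalk → Commercial Registration required.
[R9] revenue $1,850,000 > $1,600,000; is a home-based business (not: is a mobile business with no fixed premises) → Standard Permit not required.
[R10] revenue $1,850,000 < $2,350,000; is a sole proprietorship; is a home-based business (not: is a mobile business with no fixed premises) → Regulatory Authorization not required.

Commercial Registration, Municipal License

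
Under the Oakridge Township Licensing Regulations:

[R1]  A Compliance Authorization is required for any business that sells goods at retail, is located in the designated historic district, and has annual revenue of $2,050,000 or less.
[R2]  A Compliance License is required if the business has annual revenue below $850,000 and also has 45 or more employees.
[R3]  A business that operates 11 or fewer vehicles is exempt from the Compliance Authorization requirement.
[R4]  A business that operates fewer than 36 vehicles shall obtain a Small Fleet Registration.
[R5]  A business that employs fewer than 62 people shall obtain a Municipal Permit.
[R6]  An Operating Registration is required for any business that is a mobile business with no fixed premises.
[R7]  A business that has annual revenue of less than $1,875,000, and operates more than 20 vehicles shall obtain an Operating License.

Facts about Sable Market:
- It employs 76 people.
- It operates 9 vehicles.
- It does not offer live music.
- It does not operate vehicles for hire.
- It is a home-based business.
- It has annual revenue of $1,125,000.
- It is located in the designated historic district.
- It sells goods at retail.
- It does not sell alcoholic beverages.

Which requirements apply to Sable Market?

[R1] sells goods at retail; is located in the designated historic district; revenue $1,125,000 ≤ $2,050,000 → Compliance Authorization required.
[R2] revenue $1,125,000 ≥ $850,000; employees 76 ≥ 45 → Compliance License not required.
[R3] vehicles 9 ≤ 11 → exempt from Compliance Authorization.
[R4] vehicles 9 < 36 → Small Fleet Registration required.
[R5] employees 76 ≥ 62 → Municipal Permit not required.
[R6] is a home-based business (not: is a mobile business with no fixed premises) → Operating Registration not required.
[R7] revenue $1,125,000 < $1,875,000; vehicles 9 ≤ 20 → Operating License not required.

Small Fleet Registration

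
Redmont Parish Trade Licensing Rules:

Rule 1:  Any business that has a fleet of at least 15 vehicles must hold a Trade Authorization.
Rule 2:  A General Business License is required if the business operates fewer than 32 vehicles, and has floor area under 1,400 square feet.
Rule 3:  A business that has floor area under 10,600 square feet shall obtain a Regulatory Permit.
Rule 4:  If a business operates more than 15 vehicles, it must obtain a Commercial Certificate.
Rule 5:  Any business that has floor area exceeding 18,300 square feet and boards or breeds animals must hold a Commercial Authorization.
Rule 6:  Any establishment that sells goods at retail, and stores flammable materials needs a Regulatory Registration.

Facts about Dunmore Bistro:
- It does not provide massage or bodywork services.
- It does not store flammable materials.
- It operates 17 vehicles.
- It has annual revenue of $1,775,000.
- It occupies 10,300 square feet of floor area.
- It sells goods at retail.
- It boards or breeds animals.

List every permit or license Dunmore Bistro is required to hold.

Rule 1: vehicles 17 ≥ 15 → Trade Authorization required.
Rule 2: vehicles 17 < 32; floor area 10,300 square feet ≥ 1,400 square feet → General Business License not required.
Rule 3: floor area 10,300 square feet < 10,600 square feet → Regulatory Permit required.
Rule 4: vehicles 17 > 15 → Commercial Certificate required.
Rule 5: floor area 10,300 square feet ≤ 18,300 square feet; boards or breeds animals → Commercial Authorization not required.
Rule 6: sells goods at retail; does not store flammable materials → Regulatory Registration not required.

Commercial Certificate, Regulatory Permit, Trade Authorization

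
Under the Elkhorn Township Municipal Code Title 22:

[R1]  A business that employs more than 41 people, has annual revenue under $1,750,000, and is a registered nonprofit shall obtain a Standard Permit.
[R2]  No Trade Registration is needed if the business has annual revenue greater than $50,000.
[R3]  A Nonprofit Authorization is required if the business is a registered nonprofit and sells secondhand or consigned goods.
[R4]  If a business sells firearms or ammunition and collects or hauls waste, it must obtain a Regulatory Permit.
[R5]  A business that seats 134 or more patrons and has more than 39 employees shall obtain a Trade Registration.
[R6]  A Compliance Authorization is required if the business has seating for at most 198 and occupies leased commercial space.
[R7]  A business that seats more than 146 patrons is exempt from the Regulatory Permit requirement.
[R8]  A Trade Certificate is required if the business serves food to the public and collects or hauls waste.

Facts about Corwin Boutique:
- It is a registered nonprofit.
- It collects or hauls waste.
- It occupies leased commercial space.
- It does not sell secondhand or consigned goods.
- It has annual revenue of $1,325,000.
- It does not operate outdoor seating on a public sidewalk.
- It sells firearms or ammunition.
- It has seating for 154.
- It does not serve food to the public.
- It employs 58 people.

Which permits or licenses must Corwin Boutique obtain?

Compliance Authorization, Standard Permit

[R1] employees 58 > 41; revenue $1,325,000 < $1,750,000; is a registered nonprofit → Standard Permit required.
[R2] revenue $1,325,000 > $50,000 → exempt from Trade Registration.
[R3] is a registered nonprofit; does not sell secondhand or consigned goods → Nonprofit Authorization not required.
[R4] sells firearms or ammunition; collects or hauls waste → Regulatory Permit required.
[R5] seating 154 ≥ 134; employees 58 > 39 → Trade Registration required.
[R6] seating 154 ≤ 198; occupies leased commercial space → Compliance Authorization required.
[R7] seating 154 > 146 → exempt from Regulatory Permit.
[R8] does not serve food to the public; collects or hauls waste → Trade Certificate not required.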